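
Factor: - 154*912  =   - 2^5*3^1*7^1*11^1*19^1 = - 140448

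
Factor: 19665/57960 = 2^( - 3)*7^( - 1 )*19^1 = 19/56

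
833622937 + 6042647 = 839665584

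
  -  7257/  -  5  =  7257/5 = 1451.40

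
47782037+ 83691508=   131473545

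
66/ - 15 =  - 22/5= -4.40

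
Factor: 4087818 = 2^1*3^2*7^1*32443^1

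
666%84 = 78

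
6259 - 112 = 6147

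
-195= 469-664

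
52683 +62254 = 114937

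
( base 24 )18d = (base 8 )1415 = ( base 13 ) 481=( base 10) 781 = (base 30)Q1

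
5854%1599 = 1057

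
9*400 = 3600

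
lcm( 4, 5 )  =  20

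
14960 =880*17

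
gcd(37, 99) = 1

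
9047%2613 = 1208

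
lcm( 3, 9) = 9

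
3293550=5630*585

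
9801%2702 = 1695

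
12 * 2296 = 27552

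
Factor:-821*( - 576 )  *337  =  159365952 = 2^6*3^2 * 337^1 * 821^1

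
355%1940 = 355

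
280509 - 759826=-479317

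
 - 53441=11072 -64513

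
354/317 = 354/317 = 1.12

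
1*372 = 372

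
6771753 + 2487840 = 9259593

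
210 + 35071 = 35281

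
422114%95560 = 39874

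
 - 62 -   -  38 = - 24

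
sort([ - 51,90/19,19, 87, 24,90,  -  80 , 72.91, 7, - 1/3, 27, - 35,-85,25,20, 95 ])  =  [ - 85, - 80, - 51 , - 35, - 1/3,90/19,  7,19,20, 24,25, 27,  72.91,  87,90,95]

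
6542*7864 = 51446288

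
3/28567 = 3/28567 = 0.00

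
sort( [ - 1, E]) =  [ - 1, E]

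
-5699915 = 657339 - 6357254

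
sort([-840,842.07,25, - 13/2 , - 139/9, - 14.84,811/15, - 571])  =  [-840,-571 ,-139/9,-14.84,-13/2,25,  811/15 , 842.07 ] 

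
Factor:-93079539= - 3^2 * 7^1*17^1 * 233^1*373^1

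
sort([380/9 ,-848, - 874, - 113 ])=[-874, - 848, - 113,380/9 ]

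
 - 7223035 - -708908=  -6514127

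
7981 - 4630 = 3351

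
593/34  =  17 + 15/34 =17.44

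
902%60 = 2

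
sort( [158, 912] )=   [158, 912 ]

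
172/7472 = 43/1868= 0.02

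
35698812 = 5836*6117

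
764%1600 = 764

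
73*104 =7592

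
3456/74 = 1728/37 = 46.70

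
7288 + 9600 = 16888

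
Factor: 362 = 2^1* 181^1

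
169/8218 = 169/8218  =  0.02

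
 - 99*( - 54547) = 5400153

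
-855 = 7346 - 8201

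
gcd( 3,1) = 1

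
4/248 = 1/62=0.02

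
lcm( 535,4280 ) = 4280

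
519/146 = 519/146  =  3.55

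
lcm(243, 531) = 14337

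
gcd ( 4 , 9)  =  1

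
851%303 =245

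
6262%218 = 158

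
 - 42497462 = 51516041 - 94013503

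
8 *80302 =642416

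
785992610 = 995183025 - 209190415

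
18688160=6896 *2710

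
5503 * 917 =5046251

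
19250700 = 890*21630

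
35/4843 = 35/4843  =  0.01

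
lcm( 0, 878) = 0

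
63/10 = 6 + 3/10= 6.30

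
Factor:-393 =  - 3^1 * 131^1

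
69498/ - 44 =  - 1580 + 1/2 = - 1579.50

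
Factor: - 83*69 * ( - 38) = 2^1*3^1*19^1 * 23^1*83^1 = 217626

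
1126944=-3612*( - 312 ) 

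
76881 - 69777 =7104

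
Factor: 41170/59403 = 2^1* 3^( - 1 )*  5^1 * 23^1 * 179^1*19801^( - 1)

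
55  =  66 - 11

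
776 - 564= 212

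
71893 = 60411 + 11482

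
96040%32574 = 30892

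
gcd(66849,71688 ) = 3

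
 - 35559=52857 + -88416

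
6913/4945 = 1  +  1968/4945 = 1.40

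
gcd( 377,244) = 1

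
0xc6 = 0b11000110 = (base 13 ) 123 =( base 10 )198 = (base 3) 21100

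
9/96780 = 3/32260 =0.00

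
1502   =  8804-7302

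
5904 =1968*3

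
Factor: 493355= 5^1*79^1*1249^1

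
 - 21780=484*( - 45)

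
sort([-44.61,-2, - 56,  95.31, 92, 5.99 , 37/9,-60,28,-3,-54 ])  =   [  -  60 , - 56, - 54,  -  44.61 ,-3, - 2 , 37/9, 5.99, 28, 92 , 95.31]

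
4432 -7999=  - 3567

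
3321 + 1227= 4548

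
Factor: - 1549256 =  - 2^3*31^1*6247^1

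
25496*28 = 713888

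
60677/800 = 75 + 677/800 =75.85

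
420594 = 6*70099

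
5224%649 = 32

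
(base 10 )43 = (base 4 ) 223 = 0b101011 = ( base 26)1H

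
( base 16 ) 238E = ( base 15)2A6C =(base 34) 7TO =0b10001110001110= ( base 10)9102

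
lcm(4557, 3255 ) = 22785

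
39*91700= 3576300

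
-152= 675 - 827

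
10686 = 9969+717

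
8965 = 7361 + 1604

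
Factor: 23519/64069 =29^1 * 79^(  -  1 ) = 29/79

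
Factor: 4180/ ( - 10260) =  - 11/27= - 3^( - 3 )*11^1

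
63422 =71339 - 7917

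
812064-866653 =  - 54589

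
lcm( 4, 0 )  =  0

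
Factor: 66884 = 2^2*23^1 * 727^1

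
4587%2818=1769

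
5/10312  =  5/10312 = 0.00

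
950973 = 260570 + 690403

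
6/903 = 2/301 =0.01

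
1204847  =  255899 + 948948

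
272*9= 2448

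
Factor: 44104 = 2^3*37^1*149^1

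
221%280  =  221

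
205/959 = 205/959 = 0.21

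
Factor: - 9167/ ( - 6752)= 2^( - 5 )*89^1 * 103^1*211^(  -  1) 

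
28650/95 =301 + 11/19 = 301.58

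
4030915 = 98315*41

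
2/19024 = 1/9512=0.00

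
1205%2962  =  1205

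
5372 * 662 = 3556264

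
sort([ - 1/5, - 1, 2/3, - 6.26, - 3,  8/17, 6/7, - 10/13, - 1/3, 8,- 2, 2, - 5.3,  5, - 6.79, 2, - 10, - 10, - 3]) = [ - 10,  -  10,-6.79, - 6.26,-5.3, - 3, - 3, - 2,  -  1, - 10/13, - 1/3, - 1/5, 8/17,2/3, 6/7, 2,2, 5, 8 ] 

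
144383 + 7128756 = 7273139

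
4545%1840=865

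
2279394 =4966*459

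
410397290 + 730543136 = 1140940426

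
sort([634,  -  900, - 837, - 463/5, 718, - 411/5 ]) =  [-900 , - 837, - 463/5,  -  411/5, 634, 718]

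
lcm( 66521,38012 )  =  266084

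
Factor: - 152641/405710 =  -2^( - 1)*5^(-1 ) *29^(-1 )*1399^( -1)*152641^1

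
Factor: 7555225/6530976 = 2^(  -  5)*3^( - 3 ) * 5^2 * 17^1*29^1*613^1*7559^( - 1) 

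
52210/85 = 10442/17 = 614.24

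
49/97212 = 49/97212 = 0.00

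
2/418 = 1/209  =  0.00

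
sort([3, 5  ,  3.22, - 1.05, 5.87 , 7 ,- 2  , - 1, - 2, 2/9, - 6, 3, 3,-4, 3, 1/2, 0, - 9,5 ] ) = [ - 9, - 6, - 4, - 2, - 2 , - 1.05, - 1,0 , 2/9, 1/2,  3, 3,3,3 , 3.22, 5, 5 , 5.87,7]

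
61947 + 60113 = 122060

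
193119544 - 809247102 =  - 616127558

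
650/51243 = 650/51243 = 0.01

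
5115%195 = 45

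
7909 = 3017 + 4892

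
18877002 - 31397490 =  - 12520488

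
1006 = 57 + 949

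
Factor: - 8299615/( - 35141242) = 2^( - 1) * 5^1*47^( - 1 )*283^( - 1 )*977^1*1321^ ( - 1) * 1699^1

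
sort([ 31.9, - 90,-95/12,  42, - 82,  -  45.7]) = [ - 90,-82, - 45.7, - 95/12, 31.9, 42]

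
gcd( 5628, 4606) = 14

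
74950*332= 24883400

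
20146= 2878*7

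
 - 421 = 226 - 647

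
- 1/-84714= 1/84714 = 0.00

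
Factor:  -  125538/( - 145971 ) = 2^1*3^( - 1) * 7^1*61^1*331^(-1) = 854/993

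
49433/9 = 5492 + 5/9= 5492.56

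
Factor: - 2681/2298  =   - 7/6 = - 2^( - 1 ) * 3^(-1) * 7^1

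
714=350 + 364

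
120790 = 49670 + 71120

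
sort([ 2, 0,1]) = [ 0, 1, 2]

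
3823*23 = 87929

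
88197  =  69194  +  19003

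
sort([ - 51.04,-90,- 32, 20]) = [- 90, - 51.04 ,-32,20]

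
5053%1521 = 490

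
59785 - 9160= 50625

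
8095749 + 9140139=17235888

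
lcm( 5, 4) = 20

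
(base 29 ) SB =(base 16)337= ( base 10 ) 823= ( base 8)1467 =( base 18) 29d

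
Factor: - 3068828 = -2^2 * 7^1*127^1*863^1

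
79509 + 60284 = 139793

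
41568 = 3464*12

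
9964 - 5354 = 4610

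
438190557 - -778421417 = 1216611974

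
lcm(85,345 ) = 5865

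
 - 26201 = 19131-45332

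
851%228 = 167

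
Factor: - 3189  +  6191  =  3002 = 2^1*19^1*79^1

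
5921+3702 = 9623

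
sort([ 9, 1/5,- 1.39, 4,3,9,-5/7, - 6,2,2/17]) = [ - 6, - 1.39, - 5/7,2/17,1/5,  2,3 , 4,9, 9 ] 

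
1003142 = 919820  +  83322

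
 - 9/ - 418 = 9/418 = 0.02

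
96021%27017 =14970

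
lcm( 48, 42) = 336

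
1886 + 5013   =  6899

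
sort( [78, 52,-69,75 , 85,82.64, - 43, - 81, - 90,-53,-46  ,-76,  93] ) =[ - 90, - 81, - 76,  -  69, - 53, - 46, - 43 , 52, 75,78, 82.64, 85,93 ]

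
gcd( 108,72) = 36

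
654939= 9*72771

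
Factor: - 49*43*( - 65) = 136955 = 5^1*7^2*13^1 * 43^1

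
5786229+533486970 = 539273199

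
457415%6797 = 2016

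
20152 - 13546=6606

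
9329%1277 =390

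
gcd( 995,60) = 5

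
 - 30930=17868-48798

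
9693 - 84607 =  - 74914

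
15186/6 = 2531 = 2531.00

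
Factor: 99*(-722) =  - 2^1*3^2*11^1*19^2 = - 71478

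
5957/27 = 5957/27 = 220.63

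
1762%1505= 257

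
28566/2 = 14283=14283.00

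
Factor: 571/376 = 2^(  -  3 ) * 47^(  -  1)*571^1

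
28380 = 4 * 7095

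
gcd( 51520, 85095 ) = 5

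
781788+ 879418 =1661206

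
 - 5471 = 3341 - 8812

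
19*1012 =19228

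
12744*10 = 127440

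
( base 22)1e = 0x24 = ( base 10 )36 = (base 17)22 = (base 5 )121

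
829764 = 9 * 92196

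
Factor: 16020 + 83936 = 99956 = 2^2 * 24989^1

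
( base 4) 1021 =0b1001001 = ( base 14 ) 53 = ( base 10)73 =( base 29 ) 2f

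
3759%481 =392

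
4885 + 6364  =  11249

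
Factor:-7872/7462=  -  2^5 * 3^1*7^( - 1 ) * 13^( - 1) = - 96/91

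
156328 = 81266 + 75062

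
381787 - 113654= 268133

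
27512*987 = 27154344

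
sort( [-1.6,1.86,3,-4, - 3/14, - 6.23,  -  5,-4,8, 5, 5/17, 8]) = [- 6.23,-5, - 4,  -  4, - 1.6,  -  3/14, 5/17,1.86,  3, 5, 8,  8]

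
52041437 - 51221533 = 819904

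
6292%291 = 181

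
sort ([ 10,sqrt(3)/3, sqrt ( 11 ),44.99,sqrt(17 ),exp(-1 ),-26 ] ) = [-26, exp(-1 ), sqrt( 3 ) /3 , sqrt( 11),sqrt ( 17 ),10 , 44.99 ]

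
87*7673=667551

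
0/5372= 0 =0.00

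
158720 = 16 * 9920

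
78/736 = 39/368 = 0.11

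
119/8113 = 17/1159 = 0.01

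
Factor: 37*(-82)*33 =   -  100122 = -2^1*3^1*11^1*37^1*41^1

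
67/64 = 67/64 =1.05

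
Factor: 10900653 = 3^1*3633551^1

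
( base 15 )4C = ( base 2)1001000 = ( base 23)33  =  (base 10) 72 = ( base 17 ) 44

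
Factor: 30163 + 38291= 2^1*3^2*3803^1=68454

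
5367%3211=2156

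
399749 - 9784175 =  - 9384426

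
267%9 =6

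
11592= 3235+8357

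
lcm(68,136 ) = 136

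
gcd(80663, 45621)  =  1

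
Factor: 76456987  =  5051^1*15137^1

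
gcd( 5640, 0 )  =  5640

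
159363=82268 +77095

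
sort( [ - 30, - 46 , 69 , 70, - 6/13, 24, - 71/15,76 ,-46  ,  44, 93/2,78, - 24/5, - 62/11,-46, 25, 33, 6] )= [ - 46,- 46, - 46, - 30,-62/11, - 24/5,  -  71/15, -6/13, 6,24, 25, 33 , 44, 93/2, 69, 70,76, 78]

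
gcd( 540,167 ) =1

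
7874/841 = 9 + 305/841 = 9.36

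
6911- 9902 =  - 2991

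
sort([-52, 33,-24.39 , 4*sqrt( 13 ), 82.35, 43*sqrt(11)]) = [ - 52, - 24.39, 4*sqrt( 13),33 , 82.35 , 43*sqrt( 11)]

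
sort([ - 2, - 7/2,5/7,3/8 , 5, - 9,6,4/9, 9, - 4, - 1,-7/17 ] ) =[ - 9, -4, - 7/2, - 2, - 1, - 7/17,3/8,4/9,  5/7,  5 , 6,9 ] 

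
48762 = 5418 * 9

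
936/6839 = 936/6839 = 0.14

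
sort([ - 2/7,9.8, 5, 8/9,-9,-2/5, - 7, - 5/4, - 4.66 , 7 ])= [ - 9 , - 7, - 4.66 , - 5/4, - 2/5, - 2/7,8/9,  5, 7, 9.8]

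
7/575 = 7/575 = 0.01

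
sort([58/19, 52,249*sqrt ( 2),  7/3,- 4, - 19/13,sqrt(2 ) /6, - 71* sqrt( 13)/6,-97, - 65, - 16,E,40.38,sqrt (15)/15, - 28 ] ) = [ - 97, - 65, - 71*sqrt ( 13) /6,-28,-16, - 4,-19/13, sqrt(2 )/6 , sqrt(15)/15, 7/3,E,58/19, 40.38,52 , 249  *  sqrt(2)]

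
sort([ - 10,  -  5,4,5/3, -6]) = [ - 10,-6, - 5, 5/3,4 ] 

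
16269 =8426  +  7843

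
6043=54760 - 48717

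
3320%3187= 133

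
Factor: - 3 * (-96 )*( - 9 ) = -2^5*3^4 =- 2592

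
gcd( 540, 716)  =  4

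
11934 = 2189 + 9745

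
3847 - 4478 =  - 631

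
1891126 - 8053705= - 6162579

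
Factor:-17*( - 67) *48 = 2^4*3^1 *17^1*67^1  =  54672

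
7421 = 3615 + 3806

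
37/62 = 37/62 = 0.60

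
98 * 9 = 882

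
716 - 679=37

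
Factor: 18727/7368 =61/24=2^(  -  3)*3^( - 1) * 61^1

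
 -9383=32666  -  42049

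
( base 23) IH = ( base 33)D2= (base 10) 431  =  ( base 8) 657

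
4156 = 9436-5280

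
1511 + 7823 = 9334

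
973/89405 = 973/89405=0.01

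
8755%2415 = 1510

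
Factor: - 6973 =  - 19^1*367^1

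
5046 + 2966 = 8012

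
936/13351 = 72/1027 = 0.07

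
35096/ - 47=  - 747 + 13/47 = - 746.72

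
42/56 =3/4  =  0.75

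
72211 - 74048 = -1837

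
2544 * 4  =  10176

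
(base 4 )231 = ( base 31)1e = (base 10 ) 45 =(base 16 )2d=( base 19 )27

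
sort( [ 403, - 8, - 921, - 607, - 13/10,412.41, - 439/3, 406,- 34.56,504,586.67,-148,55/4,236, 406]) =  [-921, - 607, - 148 ,-439/3, - 34.56,-8 , - 13/10, 55/4, 236, 403,406 , 406,412.41 , 504,586.67]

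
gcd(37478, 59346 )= 14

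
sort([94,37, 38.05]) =[37,38.05, 94]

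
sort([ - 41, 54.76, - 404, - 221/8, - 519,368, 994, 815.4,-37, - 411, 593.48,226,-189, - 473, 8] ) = [ - 519, - 473, - 411,  -  404, - 189, - 41, - 37,-221/8, 8, 54.76, 226,368, 593.48 , 815.4,994]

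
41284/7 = 5897 + 5/7 = 5897.71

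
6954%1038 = 726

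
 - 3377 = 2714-6091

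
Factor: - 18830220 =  - 2^2*3^1*5^1*17^1 * 18461^1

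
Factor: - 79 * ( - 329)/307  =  7^1*47^1 * 79^1*307^(  -  1)=25991/307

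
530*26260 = 13917800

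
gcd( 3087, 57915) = 9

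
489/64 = 489/64 = 7.64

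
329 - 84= 245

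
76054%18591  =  1690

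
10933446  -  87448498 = - 76515052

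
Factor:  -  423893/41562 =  - 2^(  -  1 )*3^ ( - 2)*29^1*47^1 *311^1 *2309^( - 1)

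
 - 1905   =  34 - 1939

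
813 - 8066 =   -  7253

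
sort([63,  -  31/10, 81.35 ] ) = [ - 31/10, 63,81.35]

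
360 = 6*60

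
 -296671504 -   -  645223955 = 348552451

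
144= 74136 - 73992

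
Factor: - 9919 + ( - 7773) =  - 2^2 * 4423^1 = -17692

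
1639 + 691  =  2330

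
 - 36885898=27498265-64384163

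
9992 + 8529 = 18521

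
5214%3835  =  1379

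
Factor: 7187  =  7187^1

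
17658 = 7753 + 9905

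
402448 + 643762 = 1046210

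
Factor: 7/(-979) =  - 7^1*11^( - 1)*89^(-1 ) 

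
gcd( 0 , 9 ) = 9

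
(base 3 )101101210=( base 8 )16635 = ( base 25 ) C36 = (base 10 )7581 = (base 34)6IX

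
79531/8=79531/8= 9941.38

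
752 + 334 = 1086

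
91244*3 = 273732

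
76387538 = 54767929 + 21619609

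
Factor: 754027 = 754027^1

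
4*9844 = 39376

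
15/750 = 1/50 = 0.02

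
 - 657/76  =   - 9 + 27/76 =- 8.64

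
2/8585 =2/8585 = 0.00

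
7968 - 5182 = 2786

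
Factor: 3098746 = 2^1*7^1*211^1*1049^1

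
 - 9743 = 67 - 9810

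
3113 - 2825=288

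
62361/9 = 6929 = 6929.00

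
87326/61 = 87326/61=1431.57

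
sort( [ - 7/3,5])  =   [ - 7/3,5 ]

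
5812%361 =36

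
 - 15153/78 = -195 + 19/26 =- 194.27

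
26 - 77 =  - 51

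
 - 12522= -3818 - 8704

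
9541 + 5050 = 14591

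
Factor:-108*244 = -26352 = - 2^4*3^3*61^1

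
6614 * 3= 19842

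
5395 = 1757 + 3638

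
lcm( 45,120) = 360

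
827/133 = 827/133 = 6.22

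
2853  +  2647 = 5500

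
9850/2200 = 4 + 21/44 =4.48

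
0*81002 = 0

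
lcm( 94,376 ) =376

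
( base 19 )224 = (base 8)1374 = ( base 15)35E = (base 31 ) OK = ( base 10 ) 764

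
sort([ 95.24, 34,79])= [ 34, 79, 95.24] 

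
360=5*72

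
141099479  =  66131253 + 74968226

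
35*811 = 28385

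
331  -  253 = 78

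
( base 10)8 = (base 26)8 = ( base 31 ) 8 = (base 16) 8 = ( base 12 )8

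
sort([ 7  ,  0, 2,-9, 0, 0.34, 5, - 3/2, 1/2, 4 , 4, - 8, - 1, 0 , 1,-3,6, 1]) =[ - 9,-8,-3, - 3/2, - 1, 0, 0,0, 0.34, 1/2, 1, 1, 2, 4, 4, 5, 6,7 ] 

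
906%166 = 76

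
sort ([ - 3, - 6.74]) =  [ - 6.74, - 3] 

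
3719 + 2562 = 6281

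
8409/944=8 + 857/944 = 8.91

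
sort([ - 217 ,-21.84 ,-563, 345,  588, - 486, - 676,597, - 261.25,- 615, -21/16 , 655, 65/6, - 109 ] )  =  [ - 676,  -  615, - 563, -486, - 261.25, - 217,  -  109,  -  21.84, - 21/16,65/6,345, 588 , 597,655] 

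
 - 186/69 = -62/23 = - 2.70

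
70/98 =5/7= 0.71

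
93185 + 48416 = 141601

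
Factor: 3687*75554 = 278567598 = 2^1*3^1*37^1*1021^1*1229^1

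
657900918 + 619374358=1277275276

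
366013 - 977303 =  -611290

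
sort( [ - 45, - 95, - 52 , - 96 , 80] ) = [ - 96 , - 95, - 52,-45,80 ] 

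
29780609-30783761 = -1003152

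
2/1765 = 2/1765 = 0.00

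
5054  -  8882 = -3828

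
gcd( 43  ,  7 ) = 1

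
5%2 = 1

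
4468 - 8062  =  -3594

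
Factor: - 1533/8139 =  - 511/2713 = - 7^1 * 73^1*2713^( - 1)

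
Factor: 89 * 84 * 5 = 2^2 *3^1*5^1*7^1 * 89^1=37380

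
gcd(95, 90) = 5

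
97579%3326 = 1125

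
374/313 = 1 + 61/313 = 1.19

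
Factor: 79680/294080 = 3^1  *  83^1*919^( - 1) = 249/919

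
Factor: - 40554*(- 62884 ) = 2550197736 =2^3*3^3* 79^1 * 199^1 *751^1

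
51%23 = 5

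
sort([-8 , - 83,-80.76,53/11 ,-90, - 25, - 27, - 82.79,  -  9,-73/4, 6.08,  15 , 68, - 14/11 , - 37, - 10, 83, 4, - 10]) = [ - 90,-83,-82.79,-80.76,-37,  -  27,-25,-73/4,  -  10, - 10,-9,-8, - 14/11, 4,53/11, 6.08, 15,  68,83 ] 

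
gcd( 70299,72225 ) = 963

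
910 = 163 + 747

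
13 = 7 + 6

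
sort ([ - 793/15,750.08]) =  [- 793/15, 750.08]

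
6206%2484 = 1238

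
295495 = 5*59099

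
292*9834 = 2871528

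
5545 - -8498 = 14043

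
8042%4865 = 3177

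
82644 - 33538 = 49106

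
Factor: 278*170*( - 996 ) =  - 2^4*3^1*5^1*17^1 * 83^1*139^1 = - 47070960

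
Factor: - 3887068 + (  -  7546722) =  - 2^1 * 5^1*1031^1*1109^1= -11433790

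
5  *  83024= 415120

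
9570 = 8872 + 698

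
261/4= 65 + 1/4= 65.25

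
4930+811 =5741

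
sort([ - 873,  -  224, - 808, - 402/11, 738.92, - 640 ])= [ - 873, - 808,  -  640 , - 224, - 402/11, 738.92]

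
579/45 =12 + 13/15 =12.87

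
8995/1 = 8995  =  8995.00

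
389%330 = 59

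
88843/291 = 88843/291  =  305.30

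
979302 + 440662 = 1419964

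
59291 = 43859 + 15432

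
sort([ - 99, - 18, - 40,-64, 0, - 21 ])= [-99, - 64, - 40, - 21, - 18,  0] 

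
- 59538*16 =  - 952608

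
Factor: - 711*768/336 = -2^4*3^2 * 7^( - 1) * 79^1 = -  11376/7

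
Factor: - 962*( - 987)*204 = 2^3*3^2*7^1*13^1*17^1*37^1*47^1 = 193696776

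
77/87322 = 77/87322 = 0.00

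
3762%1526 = 710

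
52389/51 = 1027 + 4/17 = 1027.24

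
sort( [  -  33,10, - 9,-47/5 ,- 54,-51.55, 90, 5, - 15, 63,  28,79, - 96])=[ - 96,-54,-51.55, - 33,- 15,  -  47/5, - 9, 5, 10, 28,63, 79,90]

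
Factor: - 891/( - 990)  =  2^( - 1 )*3^2 * 5^( - 1)  =  9/10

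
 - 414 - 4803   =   - 5217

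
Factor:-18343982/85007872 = -9171991/42503936= - 2^ ( - 8) *166031^ ( - 1 )*9171991^1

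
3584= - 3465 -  - 7049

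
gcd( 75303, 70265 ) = 1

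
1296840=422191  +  874649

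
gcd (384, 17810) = 2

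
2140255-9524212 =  - 7383957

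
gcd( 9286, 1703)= 1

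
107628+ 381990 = 489618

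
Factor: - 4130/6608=  -  2^( - 3)*5^1 = - 5/8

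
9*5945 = 53505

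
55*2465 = 135575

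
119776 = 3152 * 38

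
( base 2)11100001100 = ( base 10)1804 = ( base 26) 2HA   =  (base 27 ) 2CM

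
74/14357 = 74/14357 = 0.01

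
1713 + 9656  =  11369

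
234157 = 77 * 3041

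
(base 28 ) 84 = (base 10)228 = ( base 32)74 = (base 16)E4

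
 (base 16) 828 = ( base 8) 4050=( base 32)218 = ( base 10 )2088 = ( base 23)3LI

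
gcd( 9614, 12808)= 2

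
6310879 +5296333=11607212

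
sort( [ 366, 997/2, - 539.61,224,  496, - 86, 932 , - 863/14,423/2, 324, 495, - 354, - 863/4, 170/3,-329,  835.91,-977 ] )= [ - 977 , - 539.61, - 354, - 329, - 863/4, - 86, - 863/14,170/3,423/2, 224, 324,366, 495,496, 997/2,835.91, 932]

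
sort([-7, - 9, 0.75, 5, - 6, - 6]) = [  -  9, - 7, - 6, - 6, 0.75,5 ] 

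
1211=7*173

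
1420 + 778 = 2198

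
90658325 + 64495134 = 155153459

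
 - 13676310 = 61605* (-222)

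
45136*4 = 180544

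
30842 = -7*( - 4406)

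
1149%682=467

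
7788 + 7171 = 14959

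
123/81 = 1 + 14/27= 1.52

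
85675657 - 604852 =85070805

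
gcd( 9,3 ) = 3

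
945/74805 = 63/4987 = 0.01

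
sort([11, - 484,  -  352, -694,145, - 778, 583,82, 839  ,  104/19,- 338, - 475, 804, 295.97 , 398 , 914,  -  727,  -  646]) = [ - 778, - 727, - 694, - 646, - 484,  -  475, - 352, - 338, 104/19, 11,82, 145, 295.97,398 , 583, 804, 839, 914]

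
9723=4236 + 5487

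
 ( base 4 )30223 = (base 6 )3431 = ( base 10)811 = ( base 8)1453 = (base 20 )20B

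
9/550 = 9/550 = 0.02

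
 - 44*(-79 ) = 3476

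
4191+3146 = 7337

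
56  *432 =24192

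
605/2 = 605/2 = 302.50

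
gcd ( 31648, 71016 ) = 8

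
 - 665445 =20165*( - 33 ) 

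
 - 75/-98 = 75/98 = 0.77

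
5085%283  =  274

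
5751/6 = 1917/2 = 958.50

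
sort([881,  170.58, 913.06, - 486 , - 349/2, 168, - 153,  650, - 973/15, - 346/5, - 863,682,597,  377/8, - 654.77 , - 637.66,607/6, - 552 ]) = [ - 863,-654.77,-637.66,-552,  -  486, - 349/2, - 153 ,-346/5, - 973/15,377/8,  607/6, 168, 170.58,597,650,  682, 881, 913.06]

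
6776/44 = 154 = 154.00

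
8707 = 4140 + 4567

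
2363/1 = 2363 = 2363.00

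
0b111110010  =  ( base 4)13302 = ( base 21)12f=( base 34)em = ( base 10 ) 498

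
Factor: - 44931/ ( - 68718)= 2^( - 1 )*13^( - 1 )*17^1 = 17/26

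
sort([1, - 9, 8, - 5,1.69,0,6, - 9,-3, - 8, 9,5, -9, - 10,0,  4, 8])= [- 10, - 9, - 9, - 9, - 8, - 5, - 3,0,0,1,1.69, 4,5,6, 8, 8,9]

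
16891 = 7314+9577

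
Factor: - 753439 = - 753439^1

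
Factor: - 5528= - 2^3*691^1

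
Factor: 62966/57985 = 2^1*5^(-1)*19^1*1657^1 * 11597^( - 1 )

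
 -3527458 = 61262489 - 64789947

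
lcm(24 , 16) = 48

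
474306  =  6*79051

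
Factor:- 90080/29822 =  - 45040/14911 = - 2^4*5^1*13^( - 1 ) * 31^( - 1)*37^( - 1 ) * 563^1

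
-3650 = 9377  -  13027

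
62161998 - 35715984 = 26446014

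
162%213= 162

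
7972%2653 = 13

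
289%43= 31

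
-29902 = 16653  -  46555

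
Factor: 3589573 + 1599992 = 5189565 = 3^1* 5^1*19^1*131^1*139^1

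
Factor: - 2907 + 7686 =3^4*59^1 =4779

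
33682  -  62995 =-29313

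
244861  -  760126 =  - 515265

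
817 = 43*19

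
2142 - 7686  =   - 5544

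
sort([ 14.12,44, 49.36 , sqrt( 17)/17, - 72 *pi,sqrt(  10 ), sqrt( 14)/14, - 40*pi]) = [ - 72*pi, - 40 * pi , sqrt( 17) /17,sqrt(14 )/14,sqrt(10),14.12, 44, 49.36] 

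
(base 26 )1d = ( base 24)1F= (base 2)100111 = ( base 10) 39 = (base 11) 36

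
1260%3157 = 1260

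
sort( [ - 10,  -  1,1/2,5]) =[ - 10, - 1, 1/2,5]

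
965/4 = 241 + 1/4= 241.25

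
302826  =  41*7386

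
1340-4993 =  - 3653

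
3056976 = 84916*36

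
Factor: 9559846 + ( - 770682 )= 8789164 =2^2*1097^1*2003^1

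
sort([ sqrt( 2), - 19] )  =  [ - 19,sqrt( 2)]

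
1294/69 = 18 + 52/69 = 18.75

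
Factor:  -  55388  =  -2^2*61^1*227^1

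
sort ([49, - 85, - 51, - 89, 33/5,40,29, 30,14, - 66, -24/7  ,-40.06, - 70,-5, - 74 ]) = [ - 89, - 85, - 74 , - 70, - 66,-51,-40.06,-5, - 24/7,  33/5,14,29, 30,40, 49 ] 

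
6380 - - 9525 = 15905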